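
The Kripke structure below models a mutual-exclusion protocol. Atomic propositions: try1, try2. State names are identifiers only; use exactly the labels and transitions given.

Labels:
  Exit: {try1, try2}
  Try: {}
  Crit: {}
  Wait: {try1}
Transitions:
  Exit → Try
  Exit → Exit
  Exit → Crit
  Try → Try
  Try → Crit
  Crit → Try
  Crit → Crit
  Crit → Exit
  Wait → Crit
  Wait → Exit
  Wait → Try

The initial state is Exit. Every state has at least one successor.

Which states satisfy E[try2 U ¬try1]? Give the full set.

States satisfying try2: {Exit}.
States satisfying ¬try1: {Try, Crit}.
States satisfying E[try2 U ¬try1]: {Exit, Try, Crit}.

{Exit, Try, Crit}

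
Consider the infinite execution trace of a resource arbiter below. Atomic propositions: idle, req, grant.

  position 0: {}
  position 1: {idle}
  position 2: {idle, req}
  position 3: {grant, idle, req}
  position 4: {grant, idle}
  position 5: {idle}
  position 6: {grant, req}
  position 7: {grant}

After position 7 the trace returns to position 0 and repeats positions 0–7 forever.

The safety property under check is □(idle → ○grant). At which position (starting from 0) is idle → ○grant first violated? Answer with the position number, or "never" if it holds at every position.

1

Check idle → ○grant at each position in order: 0 ✓.
At position 1 the labels are {idle} and the next position 2 has {idle, req}, so idle → ○grant is false there. This is the first violation.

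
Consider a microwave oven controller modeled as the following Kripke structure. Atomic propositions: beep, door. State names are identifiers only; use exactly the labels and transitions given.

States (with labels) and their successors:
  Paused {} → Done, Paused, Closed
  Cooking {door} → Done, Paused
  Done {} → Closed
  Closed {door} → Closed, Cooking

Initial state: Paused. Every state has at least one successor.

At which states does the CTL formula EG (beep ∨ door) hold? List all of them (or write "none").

{Closed}

States satisfying beep ∨ door: {Cooking, Closed}.
States satisfying EG (beep ∨ door): {Closed}.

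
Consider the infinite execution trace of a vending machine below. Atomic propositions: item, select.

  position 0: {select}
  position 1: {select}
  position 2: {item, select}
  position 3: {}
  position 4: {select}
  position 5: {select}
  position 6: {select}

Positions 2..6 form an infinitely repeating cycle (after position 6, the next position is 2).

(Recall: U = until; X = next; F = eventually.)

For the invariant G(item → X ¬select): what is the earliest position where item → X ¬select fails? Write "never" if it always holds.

item → X ¬select holds at every position 0..6, and those are all the positions the trace ever visits, so the invariant G(item → X ¬select) is never violated.

never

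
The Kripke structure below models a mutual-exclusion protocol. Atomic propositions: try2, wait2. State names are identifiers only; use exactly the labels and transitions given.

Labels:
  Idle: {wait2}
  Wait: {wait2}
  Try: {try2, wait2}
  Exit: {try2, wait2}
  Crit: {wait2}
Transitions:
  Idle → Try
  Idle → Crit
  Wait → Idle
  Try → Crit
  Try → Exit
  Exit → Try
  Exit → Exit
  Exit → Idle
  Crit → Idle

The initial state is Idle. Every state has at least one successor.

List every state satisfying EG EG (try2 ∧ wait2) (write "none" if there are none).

{Try, Exit}

States satisfying EG (try2 ∧ wait2): {Try, Exit}.
States satisfying EG EG (try2 ∧ wait2): {Try, Exit}.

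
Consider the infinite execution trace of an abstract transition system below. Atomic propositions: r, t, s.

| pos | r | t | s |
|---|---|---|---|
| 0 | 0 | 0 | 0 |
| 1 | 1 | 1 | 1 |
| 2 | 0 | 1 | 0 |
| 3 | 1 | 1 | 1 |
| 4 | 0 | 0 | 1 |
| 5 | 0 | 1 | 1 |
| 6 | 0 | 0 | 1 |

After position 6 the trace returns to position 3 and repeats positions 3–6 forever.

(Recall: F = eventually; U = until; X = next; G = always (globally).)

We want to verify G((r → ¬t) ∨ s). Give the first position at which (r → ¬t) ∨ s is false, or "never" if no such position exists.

(r → ¬t) ∨ s holds at every position 0..6, and those are all the positions the trace ever visits, so the invariant G((r → ¬t) ∨ s) is never violated.

never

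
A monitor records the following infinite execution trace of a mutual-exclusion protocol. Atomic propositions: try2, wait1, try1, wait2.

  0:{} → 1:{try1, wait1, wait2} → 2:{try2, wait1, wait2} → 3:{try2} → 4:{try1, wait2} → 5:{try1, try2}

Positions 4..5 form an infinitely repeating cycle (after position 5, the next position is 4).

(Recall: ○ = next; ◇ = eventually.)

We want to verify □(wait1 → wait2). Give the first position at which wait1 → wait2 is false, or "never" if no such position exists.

wait1 → wait2 holds at every position 0..5, and those are all the positions the trace ever visits, so the invariant □(wait1 → wait2) is never violated.

never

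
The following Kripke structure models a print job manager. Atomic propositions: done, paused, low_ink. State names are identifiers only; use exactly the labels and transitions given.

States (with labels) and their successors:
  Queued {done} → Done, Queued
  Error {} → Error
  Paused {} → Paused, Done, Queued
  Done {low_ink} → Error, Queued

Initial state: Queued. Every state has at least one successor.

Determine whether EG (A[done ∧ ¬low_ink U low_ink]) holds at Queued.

States satisfying A[done ∧ ¬low_ink U low_ink]: {Done}.
States satisfying EG (A[done ∧ ¬low_ink U low_ink]): ∅.
No suitable path/successor from Queued witnesses the formula.
Queued ∉ Sat(EG (A[done ∧ ¬low_ink U low_ink])).

Does not hold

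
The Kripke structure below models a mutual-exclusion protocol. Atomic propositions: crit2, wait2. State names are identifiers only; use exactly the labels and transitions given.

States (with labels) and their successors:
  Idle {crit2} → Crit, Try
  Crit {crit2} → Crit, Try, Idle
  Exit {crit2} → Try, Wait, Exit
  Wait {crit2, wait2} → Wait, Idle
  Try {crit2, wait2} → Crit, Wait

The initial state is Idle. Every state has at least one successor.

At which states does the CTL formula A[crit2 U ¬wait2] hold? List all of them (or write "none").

States satisfying crit2: {Idle, Crit, Exit, Wait, Try}.
States satisfying ¬wait2: {Idle, Crit, Exit}.
States satisfying A[crit2 U ¬wait2]: {Idle, Crit, Exit}.

{Idle, Crit, Exit}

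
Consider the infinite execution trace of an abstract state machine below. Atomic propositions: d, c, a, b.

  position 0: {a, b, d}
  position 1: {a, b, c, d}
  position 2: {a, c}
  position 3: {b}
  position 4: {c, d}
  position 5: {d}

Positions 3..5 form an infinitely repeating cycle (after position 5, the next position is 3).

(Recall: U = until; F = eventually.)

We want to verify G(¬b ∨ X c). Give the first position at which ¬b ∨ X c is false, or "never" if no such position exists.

never

¬b ∨ X c holds at every position 0..5, and those are all the positions the trace ever visits, so the invariant G(¬b ∨ X c) is never violated.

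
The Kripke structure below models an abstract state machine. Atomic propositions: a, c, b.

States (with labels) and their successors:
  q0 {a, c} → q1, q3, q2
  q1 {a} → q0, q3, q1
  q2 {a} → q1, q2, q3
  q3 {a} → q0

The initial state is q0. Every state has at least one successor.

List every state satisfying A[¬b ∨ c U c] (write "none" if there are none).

States satisfying ¬b ∨ c: {q0, q1, q2, q3}.
States satisfying c: {q0}.
States satisfying A[¬b ∨ c U c]: {q0, q3}.

{q0, q3}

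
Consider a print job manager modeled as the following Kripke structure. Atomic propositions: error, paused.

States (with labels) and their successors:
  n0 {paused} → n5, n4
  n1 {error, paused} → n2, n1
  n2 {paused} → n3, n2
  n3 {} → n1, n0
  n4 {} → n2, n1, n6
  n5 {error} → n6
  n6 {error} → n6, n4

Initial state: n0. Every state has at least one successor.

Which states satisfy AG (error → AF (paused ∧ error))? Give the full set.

States satisfying error → AF (paused ∧ error): {n0, n1, n2, n3, n4}.
States satisfying AG (error → AF (paused ∧ error)): ∅.

none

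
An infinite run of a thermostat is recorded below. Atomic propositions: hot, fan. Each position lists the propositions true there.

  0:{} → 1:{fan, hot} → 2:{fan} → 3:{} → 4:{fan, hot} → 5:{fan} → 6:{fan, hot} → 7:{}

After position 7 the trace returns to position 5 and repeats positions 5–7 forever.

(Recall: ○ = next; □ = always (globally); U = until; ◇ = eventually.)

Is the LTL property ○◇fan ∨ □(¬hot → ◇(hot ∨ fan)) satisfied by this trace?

The position after 0 is 1; ◇fan is true there.
¬hot → ◇(hot ∨ fan) holds at every position 0..7, and those are all positions ever visited, so □(¬hot → ◇(hot ∨ fan)) holds.
Positions where ¬hot holds: 0, 2, 3, 5, 7.
Check ◇(hot ∨ fan) at each: 0→ok, 2→ok, 3→ok, 5→ok, 7→ok.
At position 0: ○◇fan is true; □(¬hot → ◇(hot ∨ fan)) is true; so ○◇fan ∨ □(¬hot → ◇(hot ∨ fan)) is true.

Yes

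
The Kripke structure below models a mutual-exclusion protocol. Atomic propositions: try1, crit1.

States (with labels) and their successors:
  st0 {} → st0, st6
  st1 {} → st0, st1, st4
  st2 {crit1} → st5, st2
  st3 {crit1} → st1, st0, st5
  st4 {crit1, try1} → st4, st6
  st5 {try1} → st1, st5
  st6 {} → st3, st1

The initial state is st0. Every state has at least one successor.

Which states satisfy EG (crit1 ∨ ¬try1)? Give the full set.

States satisfying crit1 ∨ ¬try1: {st0, st1, st2, st3, st4, st6}.
States satisfying EG (crit1 ∨ ¬try1): {st0, st1, st2, st3, st4, st6}.

{st0, st1, st2, st3, st4, st6}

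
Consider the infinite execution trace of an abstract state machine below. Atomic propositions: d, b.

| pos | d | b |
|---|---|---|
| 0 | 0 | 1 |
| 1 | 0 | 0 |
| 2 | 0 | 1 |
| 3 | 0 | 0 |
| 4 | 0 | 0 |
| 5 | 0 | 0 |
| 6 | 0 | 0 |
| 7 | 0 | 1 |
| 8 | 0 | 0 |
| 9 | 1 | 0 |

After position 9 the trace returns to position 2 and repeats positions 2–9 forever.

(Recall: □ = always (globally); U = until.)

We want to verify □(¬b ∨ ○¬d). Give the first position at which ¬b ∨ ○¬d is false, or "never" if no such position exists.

never

¬b ∨ ○¬d holds at every position 0..9, and those are all the positions the trace ever visits, so the invariant □(¬b ∨ ○¬d) is never violated.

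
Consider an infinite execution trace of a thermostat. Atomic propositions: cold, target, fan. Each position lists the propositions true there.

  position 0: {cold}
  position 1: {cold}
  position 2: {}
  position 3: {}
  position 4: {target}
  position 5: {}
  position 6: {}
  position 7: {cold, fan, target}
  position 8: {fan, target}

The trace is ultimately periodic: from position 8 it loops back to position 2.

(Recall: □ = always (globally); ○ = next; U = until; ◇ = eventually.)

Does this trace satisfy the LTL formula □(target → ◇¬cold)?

target → ◇¬cold holds at every position 0..8, and those are all positions ever visited, so □(target → ◇¬cold) holds.
Positions where target holds: 4, 7, 8.
Check ◇¬cold at each: 4→ok, 7→ok, 8→ok.

Holds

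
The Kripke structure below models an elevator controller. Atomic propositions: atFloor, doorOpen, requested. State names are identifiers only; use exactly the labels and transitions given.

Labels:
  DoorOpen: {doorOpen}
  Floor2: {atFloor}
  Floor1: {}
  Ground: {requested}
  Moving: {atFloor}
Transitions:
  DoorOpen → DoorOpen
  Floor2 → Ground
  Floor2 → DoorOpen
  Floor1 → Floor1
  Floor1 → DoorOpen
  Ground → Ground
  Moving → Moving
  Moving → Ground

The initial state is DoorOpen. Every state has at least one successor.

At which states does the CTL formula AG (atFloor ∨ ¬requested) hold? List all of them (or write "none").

States satisfying atFloor ∨ ¬requested: {DoorOpen, Floor2, Floor1, Moving}.
States satisfying AG (atFloor ∨ ¬requested): {DoorOpen, Floor1}.

{DoorOpen, Floor1}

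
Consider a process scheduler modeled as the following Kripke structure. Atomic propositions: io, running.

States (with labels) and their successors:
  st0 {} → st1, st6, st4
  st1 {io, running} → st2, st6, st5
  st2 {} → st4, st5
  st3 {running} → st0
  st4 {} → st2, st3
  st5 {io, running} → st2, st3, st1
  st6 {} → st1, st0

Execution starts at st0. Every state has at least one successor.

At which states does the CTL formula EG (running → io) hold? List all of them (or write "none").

States satisfying running → io: {st0, st1, st2, st4, st5, st6}.
States satisfying EG (running → io): {st0, st1, st2, st4, st5, st6}.

{st0, st1, st2, st4, st5, st6}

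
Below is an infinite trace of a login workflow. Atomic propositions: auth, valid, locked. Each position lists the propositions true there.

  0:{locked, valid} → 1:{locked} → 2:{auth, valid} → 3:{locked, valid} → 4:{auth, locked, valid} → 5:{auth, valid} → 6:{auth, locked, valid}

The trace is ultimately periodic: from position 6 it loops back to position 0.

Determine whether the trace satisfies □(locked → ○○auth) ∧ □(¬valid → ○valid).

locked → ○○auth must hold at every position from 0 onward. It fails at position 1, so □(locked → ○○auth) is false.
Positions where locked holds: 0, 1, 3, 4, 6.
Check ○○auth at each: 0→ok, 1→fails, 3→ok, 4→ok, 6→fails.
¬valid → ○valid holds at every position 0..6, and those are all positions ever visited, so □(¬valid → ○valid) holds.
Positions where ¬valid holds: 1.
Check ○valid at each: 1→ok.
At position 0: □(locked → ○○auth) is false; □(¬valid → ○valid) is true; so □(locked → ○○auth) ∧ □(¬valid → ○valid) is false.

Does not hold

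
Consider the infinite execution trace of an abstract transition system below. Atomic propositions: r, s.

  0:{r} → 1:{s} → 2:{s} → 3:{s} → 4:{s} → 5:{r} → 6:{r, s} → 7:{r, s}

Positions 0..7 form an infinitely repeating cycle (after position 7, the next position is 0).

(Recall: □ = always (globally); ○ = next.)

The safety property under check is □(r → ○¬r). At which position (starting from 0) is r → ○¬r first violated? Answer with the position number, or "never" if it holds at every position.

Check r → ○¬r at each position in order: 0 ✓, 1 ✓, 2 ✓, 3 ✓, 4 ✓.
At position 5 the labels are {r} and the next position 6 has {r, s}, so r → ○¬r is false there. This is the first violation.

5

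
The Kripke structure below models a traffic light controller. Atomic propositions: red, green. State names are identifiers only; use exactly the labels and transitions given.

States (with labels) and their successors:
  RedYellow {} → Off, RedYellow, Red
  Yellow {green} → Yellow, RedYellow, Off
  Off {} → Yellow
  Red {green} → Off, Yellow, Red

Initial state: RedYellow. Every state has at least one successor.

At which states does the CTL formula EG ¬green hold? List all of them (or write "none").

States satisfying ¬green: {RedYellow, Off}.
States satisfying EG ¬green: {RedYellow}.

{RedYellow}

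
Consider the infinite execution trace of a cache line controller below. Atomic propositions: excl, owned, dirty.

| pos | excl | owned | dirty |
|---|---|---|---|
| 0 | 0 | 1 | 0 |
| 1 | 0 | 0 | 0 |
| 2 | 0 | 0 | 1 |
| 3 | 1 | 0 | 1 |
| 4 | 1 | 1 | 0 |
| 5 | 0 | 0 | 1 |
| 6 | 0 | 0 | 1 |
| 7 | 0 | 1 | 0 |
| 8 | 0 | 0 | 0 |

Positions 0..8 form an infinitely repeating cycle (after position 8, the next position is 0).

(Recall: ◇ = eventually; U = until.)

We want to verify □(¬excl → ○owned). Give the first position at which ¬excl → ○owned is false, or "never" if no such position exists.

0

At position 0 the labels are {owned} and the next position 1 has {}, so ¬excl → ○owned is false there. This is the first violation.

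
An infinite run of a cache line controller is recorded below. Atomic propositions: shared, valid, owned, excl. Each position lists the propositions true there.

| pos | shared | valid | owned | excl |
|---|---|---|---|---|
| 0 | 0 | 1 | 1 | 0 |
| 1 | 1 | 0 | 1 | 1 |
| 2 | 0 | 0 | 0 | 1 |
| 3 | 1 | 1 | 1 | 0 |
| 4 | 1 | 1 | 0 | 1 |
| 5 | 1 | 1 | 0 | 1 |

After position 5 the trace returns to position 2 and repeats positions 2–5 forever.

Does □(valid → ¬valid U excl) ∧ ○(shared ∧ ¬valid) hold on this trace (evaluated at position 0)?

Does not hold

valid → ¬valid U excl must hold at every position from 0 onward. It fails at position 0, so □(valid → ¬valid U excl) is false.
Positions where valid holds: 0, 3, 4, 5.
Check ¬valid U excl at each: 0→fails, 3→fails, 4→ok, 5→ok.
The position after 0 is 1; shared ∧ ¬valid is true there.
At position 0: □(valid → ¬valid U excl) is false; ○(shared ∧ ¬valid) is true; so □(valid → ¬valid U excl) ∧ ○(shared ∧ ¬valid) is false.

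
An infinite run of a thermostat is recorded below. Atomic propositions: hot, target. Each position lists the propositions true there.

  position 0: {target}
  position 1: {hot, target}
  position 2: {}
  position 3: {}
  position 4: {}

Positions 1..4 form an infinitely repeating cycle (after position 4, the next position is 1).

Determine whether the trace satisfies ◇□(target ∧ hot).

□(target ∧ hot) is false at every position 0..4, so it never becomes true and ◇□(target ∧ hot) fails.

No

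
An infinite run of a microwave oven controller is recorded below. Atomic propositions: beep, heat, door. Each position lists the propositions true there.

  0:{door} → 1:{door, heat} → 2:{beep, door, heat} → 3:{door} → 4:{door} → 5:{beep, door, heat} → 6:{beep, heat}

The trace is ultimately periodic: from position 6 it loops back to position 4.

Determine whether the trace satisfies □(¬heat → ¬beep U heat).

Holds

¬heat → ¬beep U heat holds at every position 0..6, and those are all positions ever visited, so □(¬heat → ¬beep U heat) holds.
Positions where ¬heat holds: 0, 3, 4.
Check ¬beep U heat at each: 0→ok, 3→ok, 4→ok.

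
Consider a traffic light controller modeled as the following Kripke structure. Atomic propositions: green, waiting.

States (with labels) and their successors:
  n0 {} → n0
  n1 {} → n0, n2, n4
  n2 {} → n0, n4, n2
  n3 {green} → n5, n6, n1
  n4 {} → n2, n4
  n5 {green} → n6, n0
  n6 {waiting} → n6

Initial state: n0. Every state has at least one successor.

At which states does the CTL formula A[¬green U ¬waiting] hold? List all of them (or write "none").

{n0, n1, n2, n3, n4, n5}

States satisfying ¬green: {n0, n1, n2, n4, n6}.
States satisfying ¬waiting: {n0, n1, n2, n3, n4, n5}.
States satisfying A[¬green U ¬waiting]: {n0, n1, n2, n3, n4, n5}.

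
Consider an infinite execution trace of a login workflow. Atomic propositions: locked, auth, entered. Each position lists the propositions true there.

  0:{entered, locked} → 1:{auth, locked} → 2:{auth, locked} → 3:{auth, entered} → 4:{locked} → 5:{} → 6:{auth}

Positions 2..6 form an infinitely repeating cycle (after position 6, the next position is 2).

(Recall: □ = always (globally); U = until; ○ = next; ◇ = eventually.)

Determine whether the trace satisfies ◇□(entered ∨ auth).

□(entered ∨ auth) is false at every position 0..6, so it never becomes true and ◇□(entered ∨ auth) fails.

No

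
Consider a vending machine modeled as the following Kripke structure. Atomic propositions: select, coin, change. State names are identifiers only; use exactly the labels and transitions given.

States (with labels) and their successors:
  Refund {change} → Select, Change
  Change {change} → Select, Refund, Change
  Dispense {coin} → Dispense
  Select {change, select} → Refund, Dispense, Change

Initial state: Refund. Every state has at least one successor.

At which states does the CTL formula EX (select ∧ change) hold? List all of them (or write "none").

{Refund, Change}

States satisfying select ∧ change: {Select}.
States satisfying EX (select ∧ change): {Refund, Change}.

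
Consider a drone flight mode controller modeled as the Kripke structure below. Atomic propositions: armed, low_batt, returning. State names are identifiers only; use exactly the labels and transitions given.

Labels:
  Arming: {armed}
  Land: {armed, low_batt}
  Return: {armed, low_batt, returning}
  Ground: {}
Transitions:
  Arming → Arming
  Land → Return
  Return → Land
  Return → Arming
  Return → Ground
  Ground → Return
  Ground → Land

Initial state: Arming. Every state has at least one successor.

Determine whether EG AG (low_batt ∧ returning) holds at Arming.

No

States satisfying AG (low_batt ∧ returning): ∅.
States satisfying EG AG (low_batt ∧ returning): ∅.
No suitable path/successor from Arming witnesses the formula.
Arming ∉ Sat(EG AG (low_batt ∧ returning)).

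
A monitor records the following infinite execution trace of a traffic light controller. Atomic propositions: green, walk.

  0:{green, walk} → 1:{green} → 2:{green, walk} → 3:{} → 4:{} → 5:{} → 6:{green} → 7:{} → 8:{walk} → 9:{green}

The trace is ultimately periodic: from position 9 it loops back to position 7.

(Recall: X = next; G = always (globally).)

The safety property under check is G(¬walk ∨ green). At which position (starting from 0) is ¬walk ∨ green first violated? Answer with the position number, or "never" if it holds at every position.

Check ¬walk ∨ green at each position in order: 0 ✓, 1 ✓, 2 ✓, 3 ✓, 4 ✓, 5 ✓, 6 ✓, 7 ✓.
At position 8 the labels are {walk}, so ¬walk ∨ green is false there. This is the first violation.

8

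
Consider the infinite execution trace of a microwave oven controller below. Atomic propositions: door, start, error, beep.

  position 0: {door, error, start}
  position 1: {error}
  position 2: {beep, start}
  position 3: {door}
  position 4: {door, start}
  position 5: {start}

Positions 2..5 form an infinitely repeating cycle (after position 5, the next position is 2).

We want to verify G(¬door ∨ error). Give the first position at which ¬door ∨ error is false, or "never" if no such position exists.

Check ¬door ∨ error at each position in order: 0 ✓, 1 ✓, 2 ✓.
At position 3 the labels are {door}, so ¬door ∨ error is false there. This is the first violation.

3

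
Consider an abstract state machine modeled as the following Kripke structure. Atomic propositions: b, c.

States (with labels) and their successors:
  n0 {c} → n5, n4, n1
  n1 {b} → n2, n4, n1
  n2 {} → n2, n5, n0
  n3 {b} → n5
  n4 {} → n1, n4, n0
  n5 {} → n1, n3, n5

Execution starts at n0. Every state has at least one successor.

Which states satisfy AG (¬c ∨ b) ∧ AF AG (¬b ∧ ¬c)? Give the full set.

none

States satisfying ¬c ∨ b: {n1, n2, n3, n4, n5}.
States satisfying AG (¬c ∨ b): ∅.
States satisfying AG (¬b ∧ ¬c): ∅.
States satisfying AF AG (¬b ∧ ¬c): ∅.
States satisfying AG (¬c ∨ b) ∧ AF AG (¬b ∧ ¬c): ∅.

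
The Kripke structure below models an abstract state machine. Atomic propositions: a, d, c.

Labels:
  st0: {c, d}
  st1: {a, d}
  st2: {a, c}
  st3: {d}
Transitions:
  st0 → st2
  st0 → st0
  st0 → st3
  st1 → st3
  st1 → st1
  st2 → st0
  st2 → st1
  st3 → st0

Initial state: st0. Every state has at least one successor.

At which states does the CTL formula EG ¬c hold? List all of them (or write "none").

{st1}

States satisfying ¬c: {st1, st3}.
States satisfying EG ¬c: {st1}.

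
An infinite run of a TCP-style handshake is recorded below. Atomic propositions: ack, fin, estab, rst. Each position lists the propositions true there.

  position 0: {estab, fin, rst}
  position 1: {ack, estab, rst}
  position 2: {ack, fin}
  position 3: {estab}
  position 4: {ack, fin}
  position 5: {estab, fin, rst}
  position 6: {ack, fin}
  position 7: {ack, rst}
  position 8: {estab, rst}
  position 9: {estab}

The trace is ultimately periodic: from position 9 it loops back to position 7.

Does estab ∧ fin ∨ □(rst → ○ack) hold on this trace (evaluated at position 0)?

Holds

rst → ○ack must hold at every position from 0 onward. It fails at position 7, so □(rst → ○ack) is false.
Positions where rst holds: 0, 1, 5, 7, 8.
Check ○ack at each: 0→ok, 1→ok, 5→ok, 7→fails, 8→fails.
At position 0: estab ∧ fin is true; □(rst → ○ack) is false; so estab ∧ fin ∨ □(rst → ○ack) is true.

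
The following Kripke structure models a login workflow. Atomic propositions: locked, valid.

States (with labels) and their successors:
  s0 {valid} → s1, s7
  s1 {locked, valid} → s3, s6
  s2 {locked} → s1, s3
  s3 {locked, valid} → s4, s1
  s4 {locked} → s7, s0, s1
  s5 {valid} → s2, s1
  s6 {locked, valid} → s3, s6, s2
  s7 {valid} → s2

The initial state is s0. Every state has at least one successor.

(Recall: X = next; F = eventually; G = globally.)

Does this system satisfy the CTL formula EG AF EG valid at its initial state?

Holds

States satisfying AF EG valid: {s0, s1, s2, s3, s4, s5, s6, s7}.
States satisfying EG AF EG valid: {s0, s1, s2, s3, s4, s5, s6, s7}.
s0 ∈ Sat(EG AF EG valid).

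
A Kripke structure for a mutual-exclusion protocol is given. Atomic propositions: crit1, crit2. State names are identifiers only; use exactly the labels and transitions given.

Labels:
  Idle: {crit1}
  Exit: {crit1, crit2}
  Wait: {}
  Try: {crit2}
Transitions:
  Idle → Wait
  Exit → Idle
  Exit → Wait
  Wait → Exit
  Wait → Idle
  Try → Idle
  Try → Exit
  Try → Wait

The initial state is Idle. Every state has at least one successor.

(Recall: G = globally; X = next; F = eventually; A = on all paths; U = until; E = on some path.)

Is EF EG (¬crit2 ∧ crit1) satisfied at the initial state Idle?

Violated

States satisfying EG (¬crit2 ∧ crit1): ∅.
States satisfying EF EG (¬crit2 ∧ crit1): ∅.
No suitable path/successor from Idle witnesses the formula.
Idle ∉ Sat(EF EG (¬crit2 ∧ crit1)).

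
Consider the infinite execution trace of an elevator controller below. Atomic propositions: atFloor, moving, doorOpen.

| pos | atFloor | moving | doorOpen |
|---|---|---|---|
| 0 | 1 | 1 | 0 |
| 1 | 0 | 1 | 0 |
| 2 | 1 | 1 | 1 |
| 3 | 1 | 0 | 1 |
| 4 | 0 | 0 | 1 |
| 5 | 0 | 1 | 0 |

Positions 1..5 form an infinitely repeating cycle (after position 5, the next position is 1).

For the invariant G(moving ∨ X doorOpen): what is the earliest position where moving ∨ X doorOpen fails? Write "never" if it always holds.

4

Check moving ∨ X doorOpen at each position in order: 0 ✓, 1 ✓, 2 ✓, 3 ✓.
At position 4 the labels are {doorOpen} and the next position 5 has {moving}, so moving ∨ X doorOpen is false there. This is the first violation.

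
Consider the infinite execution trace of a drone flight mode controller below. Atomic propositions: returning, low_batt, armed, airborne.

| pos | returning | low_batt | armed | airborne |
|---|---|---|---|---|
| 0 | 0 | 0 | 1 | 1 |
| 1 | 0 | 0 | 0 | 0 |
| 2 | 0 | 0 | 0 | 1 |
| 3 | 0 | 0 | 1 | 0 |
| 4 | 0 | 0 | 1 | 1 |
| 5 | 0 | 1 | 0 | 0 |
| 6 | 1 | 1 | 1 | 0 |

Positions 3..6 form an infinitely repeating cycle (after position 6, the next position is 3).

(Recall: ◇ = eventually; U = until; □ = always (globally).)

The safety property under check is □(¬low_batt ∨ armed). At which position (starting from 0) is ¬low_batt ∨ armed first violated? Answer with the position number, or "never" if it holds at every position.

5

Check ¬low_batt ∨ armed at each position in order: 0 ✓, 1 ✓, 2 ✓, 3 ✓, 4 ✓.
At position 5 the labels are {low_batt}, so ¬low_batt ∨ armed is false there. This is the first violation.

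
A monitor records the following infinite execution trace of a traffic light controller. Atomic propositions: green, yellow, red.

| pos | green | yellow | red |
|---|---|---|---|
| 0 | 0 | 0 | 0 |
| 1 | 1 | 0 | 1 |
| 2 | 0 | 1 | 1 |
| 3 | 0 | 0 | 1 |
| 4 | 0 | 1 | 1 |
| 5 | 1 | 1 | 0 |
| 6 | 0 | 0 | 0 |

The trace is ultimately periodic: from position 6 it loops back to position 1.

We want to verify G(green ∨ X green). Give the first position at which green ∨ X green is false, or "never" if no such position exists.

2

Check green ∨ X green at each position in order: 0 ✓, 1 ✓.
At position 2 the labels are {red, yellow} and the next position 3 has {red}, so green ∨ X green is false there. This is the first violation.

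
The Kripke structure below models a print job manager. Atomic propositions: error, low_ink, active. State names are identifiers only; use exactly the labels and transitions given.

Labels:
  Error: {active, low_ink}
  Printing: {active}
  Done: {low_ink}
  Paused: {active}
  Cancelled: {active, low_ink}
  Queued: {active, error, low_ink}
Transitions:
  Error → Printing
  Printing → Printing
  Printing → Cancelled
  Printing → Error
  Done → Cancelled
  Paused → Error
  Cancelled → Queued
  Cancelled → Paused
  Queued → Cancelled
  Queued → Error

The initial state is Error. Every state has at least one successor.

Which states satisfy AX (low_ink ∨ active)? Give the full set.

States satisfying low_ink ∨ active: {Error, Printing, Done, Paused, Cancelled, Queued}.
States satisfying AX (low_ink ∨ active): {Error, Printing, Done, Paused, Cancelled, Queued}.

{Error, Printing, Done, Paused, Cancelled, Queued}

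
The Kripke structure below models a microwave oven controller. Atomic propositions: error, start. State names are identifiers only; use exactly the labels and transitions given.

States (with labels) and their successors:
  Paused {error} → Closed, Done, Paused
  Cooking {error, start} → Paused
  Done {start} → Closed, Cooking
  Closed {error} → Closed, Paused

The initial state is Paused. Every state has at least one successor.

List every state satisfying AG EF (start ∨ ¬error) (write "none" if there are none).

States satisfying EF (start ∨ ¬error): {Paused, Cooking, Done, Closed}.
States satisfying AG EF (start ∨ ¬error): {Paused, Cooking, Done, Closed}.

{Paused, Cooking, Done, Closed}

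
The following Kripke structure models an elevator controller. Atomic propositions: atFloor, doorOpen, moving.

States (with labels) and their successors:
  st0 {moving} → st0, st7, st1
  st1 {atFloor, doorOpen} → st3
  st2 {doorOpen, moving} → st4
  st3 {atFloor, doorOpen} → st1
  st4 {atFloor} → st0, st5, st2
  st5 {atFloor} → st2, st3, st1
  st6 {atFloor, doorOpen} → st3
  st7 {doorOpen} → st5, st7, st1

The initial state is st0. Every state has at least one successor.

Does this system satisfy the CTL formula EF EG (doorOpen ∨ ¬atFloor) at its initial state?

States satisfying EG (doorOpen ∨ ¬atFloor): {st0, st1, st3, st6, st7}.
States satisfying EF EG (doorOpen ∨ ¬atFloor): {st0, st1, st2, st3, st4, st5, st6, st7}.
Some path from st0 reaches a state where EG (doorOpen ∨ ¬atFloor) holds.
st0 ∈ Sat(EF EG (doorOpen ∨ ¬atFloor)).

Yes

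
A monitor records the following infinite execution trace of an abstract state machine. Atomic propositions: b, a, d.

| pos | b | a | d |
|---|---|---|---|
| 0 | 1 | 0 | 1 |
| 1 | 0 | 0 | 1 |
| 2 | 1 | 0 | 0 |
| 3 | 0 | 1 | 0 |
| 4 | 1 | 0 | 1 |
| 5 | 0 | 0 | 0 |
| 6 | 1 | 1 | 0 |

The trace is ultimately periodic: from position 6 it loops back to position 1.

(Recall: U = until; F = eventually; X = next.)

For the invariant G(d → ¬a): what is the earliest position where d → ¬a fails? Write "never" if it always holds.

never

d → ¬a holds at every position 0..6, and those are all the positions the trace ever visits, so the invariant G(d → ¬a) is never violated.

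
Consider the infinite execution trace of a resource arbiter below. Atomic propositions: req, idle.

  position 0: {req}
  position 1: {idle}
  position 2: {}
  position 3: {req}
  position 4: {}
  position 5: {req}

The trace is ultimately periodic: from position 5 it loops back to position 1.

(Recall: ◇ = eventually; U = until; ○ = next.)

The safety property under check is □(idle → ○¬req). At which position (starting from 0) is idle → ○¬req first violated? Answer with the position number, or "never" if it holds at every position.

idle → ○¬req holds at every position 0..5, and those are all the positions the trace ever visits, so the invariant □(idle → ○¬req) is never violated.

never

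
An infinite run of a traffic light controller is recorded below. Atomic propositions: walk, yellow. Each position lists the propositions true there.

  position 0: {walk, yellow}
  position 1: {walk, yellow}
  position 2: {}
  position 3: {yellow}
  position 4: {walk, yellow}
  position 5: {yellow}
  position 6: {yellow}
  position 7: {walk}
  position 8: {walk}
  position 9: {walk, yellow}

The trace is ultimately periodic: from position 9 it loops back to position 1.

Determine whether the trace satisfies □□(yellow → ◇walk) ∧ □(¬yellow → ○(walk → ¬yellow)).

Does not hold

□(yellow → ◇walk) holds at every position 0..9, and those are all positions ever visited, so □□(yellow → ◇walk) holds.
¬yellow → ○(walk → ¬yellow) must hold at every position from 0 onward. It fails at position 8, so □(¬yellow → ○(walk → ¬yellow)) is false.
Positions where ¬yellow holds: 2, 7, 8.
Check ○(walk → ¬yellow) at each: 2→ok, 7→ok, 8→fails.
At position 0: □□(yellow → ◇walk) is true; □(¬yellow → ○(walk → ¬yellow)) is false; so □□(yellow → ◇walk) ∧ □(¬yellow → ○(walk → ¬yellow)) is false.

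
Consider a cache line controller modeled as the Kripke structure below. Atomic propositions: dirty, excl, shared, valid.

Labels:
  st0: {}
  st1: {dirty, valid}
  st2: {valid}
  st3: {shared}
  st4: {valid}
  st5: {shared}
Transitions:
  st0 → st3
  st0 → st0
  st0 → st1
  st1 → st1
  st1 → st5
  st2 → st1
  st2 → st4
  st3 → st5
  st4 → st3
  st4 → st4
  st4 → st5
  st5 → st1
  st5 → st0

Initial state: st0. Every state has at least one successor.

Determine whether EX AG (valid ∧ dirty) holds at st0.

Violated

States satisfying AG (valid ∧ dirty): ∅.
States satisfying EX AG (valid ∧ dirty): ∅.
No suitable path/successor from st0 witnesses the formula.
st0 ∉ Sat(EX AG (valid ∧ dirty)).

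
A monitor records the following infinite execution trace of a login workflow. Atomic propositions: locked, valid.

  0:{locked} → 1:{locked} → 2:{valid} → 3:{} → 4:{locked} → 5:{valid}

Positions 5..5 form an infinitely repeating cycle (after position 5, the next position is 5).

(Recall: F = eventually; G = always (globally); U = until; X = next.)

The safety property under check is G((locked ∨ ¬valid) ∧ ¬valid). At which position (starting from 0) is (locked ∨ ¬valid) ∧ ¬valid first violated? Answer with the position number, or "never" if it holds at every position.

2

Check (locked ∨ ¬valid) ∧ ¬valid at each position in order: 0 ✓, 1 ✓.
At position 2 the labels are {valid}, so (locked ∨ ¬valid) ∧ ¬valid is false there. This is the first violation.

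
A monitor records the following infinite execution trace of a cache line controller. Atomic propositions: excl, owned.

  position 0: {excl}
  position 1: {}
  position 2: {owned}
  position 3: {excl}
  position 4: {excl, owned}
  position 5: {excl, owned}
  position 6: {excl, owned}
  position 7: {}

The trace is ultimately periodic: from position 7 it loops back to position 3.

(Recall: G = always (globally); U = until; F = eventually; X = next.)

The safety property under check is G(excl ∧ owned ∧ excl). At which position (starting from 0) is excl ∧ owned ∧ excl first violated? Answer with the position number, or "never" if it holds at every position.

0

At position 0 the labels are {excl}, so excl ∧ owned ∧ excl is false there. This is the first violation.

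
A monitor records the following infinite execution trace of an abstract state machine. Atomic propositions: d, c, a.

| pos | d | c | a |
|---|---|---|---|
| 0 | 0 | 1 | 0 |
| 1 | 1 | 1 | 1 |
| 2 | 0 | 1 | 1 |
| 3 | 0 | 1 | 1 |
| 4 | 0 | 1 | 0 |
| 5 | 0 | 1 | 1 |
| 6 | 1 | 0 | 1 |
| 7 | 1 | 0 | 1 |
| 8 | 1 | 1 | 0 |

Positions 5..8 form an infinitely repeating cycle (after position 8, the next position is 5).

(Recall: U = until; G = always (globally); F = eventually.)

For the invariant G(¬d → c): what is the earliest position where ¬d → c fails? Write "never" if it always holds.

never

¬d → c holds at every position 0..8, and those are all the positions the trace ever visits, so the invariant G(¬d → c) is never violated.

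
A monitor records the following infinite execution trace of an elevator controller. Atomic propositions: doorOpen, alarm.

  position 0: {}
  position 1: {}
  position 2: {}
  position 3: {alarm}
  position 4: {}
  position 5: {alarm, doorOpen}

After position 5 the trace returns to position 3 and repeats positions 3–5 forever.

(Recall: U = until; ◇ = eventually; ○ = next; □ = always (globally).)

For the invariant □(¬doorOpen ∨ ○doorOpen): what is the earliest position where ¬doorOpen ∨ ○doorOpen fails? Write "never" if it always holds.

5

Check ¬doorOpen ∨ ○doorOpen at each position in order: 0 ✓, 1 ✓, 2 ✓, 3 ✓, 4 ✓.
At position 5 the labels are {alarm, doorOpen} and the next position 3 has {alarm}, so ¬doorOpen ∨ ○doorOpen is false there. This is the first violation.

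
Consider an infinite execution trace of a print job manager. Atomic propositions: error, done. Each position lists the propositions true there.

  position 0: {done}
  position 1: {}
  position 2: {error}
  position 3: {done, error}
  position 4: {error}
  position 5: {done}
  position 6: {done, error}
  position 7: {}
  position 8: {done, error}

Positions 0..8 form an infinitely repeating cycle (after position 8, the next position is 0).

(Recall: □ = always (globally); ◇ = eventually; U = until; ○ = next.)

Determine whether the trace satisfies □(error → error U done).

Holds

error → error U done holds at every position 0..8, and those are all positions ever visited, so □(error → error U done) holds.
Positions where error holds: 2, 3, 4, 6, 8.
Check error U done at each: 2→ok, 3→ok, 4→ok, 6→ok, 8→ok.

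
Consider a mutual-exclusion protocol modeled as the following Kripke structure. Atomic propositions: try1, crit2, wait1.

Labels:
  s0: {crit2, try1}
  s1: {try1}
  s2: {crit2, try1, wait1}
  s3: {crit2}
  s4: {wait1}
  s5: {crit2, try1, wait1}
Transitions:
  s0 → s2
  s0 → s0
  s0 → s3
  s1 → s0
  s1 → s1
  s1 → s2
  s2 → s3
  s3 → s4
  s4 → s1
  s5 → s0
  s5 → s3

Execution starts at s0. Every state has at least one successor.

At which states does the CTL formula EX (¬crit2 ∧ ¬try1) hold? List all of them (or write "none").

{s3}

States satisfying ¬crit2 ∧ ¬try1: {s4}.
States satisfying EX (¬crit2 ∧ ¬try1): {s3}.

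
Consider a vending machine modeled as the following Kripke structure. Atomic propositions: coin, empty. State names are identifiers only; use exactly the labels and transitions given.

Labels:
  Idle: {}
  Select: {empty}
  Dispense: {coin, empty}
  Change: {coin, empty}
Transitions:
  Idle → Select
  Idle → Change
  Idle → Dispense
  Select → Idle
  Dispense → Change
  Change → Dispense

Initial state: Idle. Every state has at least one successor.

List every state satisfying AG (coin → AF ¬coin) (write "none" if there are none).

States satisfying coin → AF ¬coin: {Idle, Select}.
States satisfying AG (coin → AF ¬coin): ∅.

none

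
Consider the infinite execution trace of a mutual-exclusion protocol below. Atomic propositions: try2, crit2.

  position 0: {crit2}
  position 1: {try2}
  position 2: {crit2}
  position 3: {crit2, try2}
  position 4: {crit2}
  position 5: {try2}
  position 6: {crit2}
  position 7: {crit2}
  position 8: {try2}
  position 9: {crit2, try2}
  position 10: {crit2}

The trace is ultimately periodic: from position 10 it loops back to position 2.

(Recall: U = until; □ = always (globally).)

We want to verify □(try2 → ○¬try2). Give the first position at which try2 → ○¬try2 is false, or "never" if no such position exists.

8

Check try2 → ○¬try2 at each position in order: 0 ✓, 1 ✓, 2 ✓, 3 ✓, 4 ✓, 5 ✓, 6 ✓, 7 ✓.
At position 8 the labels are {try2} and the next position 9 has {crit2, try2}, so try2 → ○¬try2 is false there. This is the first violation.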